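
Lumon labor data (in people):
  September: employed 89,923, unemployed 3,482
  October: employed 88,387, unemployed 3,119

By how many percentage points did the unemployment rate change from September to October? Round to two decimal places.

The unemployment rate changed by −0.32 percentage points.

September: labor force = 89,923 + 3,482 = 93,405; u = 3,482/93,405 = 3.73%.
October: labor force = 88,387 + 3,119 = 91,506; u = 3,119/91,506 = 3.41%.
Change = 3.41% − 3.73% = −0.32 pp.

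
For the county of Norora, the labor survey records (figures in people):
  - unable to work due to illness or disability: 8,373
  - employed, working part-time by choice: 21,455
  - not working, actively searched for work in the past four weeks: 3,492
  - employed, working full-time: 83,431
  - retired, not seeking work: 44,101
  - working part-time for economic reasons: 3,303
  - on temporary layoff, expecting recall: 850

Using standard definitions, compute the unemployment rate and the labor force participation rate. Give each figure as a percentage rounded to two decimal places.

Employed = 21,455 + 83,431 + 3,303 = 108,189 (anyone who worked, including part-time for economic reasons, counts as employed).
Unemployed = 3,492 + 850 = 4,342 (jobless and actively searching, or on temporary layoff).
Labor force = 108,189 + 4,342 = 112,531.
Not in labor force = 8,373 + 44,101 = 52,474 (those not working and not actively searching are outside the labor force).
Civilian working-age population = 112,531 + 52,474 = 165,005.
Unemployment rate = 4,342 / 112,531 = 3.86%.
Labor force participation rate = 112,531 / 165,005 = 68.20%.

Unemployment rate ≈ 3.86%; labor force participation rate ≈ 68.20%.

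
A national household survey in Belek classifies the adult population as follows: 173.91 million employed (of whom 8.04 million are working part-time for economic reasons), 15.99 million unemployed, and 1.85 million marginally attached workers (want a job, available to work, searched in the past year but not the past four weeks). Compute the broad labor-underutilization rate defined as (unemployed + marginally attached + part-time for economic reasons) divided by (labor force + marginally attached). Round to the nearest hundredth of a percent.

Labor force = 173.91 + 15.99 = 189.90 million.
Numerator = 15.99 + 1.85 + 8.04 = 25.88 million.
Denominator = 189.90 + 1.85 = 191.75 million.
Broad rate = 25.88 / 191.75 = 13.50%.

Broad underutilization rate ≈ 13.50%.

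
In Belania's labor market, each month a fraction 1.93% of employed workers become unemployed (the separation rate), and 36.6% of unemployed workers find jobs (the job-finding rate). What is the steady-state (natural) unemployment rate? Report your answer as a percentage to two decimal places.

Steady-state unemployment rate ≈ 5.01%.

At steady state the flows balance: s·E = f·U, so U/(E+U) = s/(s+f).
u* = 1.93 / (1.93 + 36.6) = 1.93 / 38.53 = 5.01%.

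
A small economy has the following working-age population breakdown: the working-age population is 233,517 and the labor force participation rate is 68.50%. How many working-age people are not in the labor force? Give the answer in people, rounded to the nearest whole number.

Share not in the labor force = 1 − 0.6850 = 0.3150.
Not in labor force = 0.3150 × 233,517 ≈ 73,558.

About 73,558 are not in the labor force.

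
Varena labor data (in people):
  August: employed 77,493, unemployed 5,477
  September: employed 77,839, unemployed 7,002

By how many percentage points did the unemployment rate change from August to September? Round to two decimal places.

The unemployment rate changed by +1.65 percentage points.

August: labor force = 77,493 + 5,477 = 82,970; u = 5,477/82,970 = 6.60%.
September: labor force = 77,839 + 7,002 = 84,841; u = 7,002/84,841 = 8.25%.
Change = 8.25% − 6.60% = +1.65 pp.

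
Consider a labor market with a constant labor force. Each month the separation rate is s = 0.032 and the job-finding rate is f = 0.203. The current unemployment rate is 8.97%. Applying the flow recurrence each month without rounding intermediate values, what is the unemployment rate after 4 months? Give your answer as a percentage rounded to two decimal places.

With a fixed labor force, u_{t+1} = u_t + s·(1−u_t) − f·u_t = u_t·(1−s−f) + s.
Here 1−s−f = 0.765 and s = 0.032.
u_1 = 0.089700 × 0.765 + 0.032 = 0.100621.
u_2 = 0.100621 × 0.765 + 0.032 = 0.108975.
u_3 = 0.108975 × 0.765 + 0.032 = 0.115366.
u_4 = 0.115366 × 0.765 + 0.032 = 0.120255.

Unemployment rate after four months ≈ 12.03%.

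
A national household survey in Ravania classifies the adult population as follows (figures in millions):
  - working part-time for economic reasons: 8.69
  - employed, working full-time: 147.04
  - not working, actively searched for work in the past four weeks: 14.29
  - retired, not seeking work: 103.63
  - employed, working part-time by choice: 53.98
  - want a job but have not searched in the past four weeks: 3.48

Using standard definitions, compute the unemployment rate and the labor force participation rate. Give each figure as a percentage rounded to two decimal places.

Unemployment rate ≈ 6.38%; labor force participation rate ≈ 67.65%.

Employed = 8.69 + 147.04 + 53.98 = 209.71 million (anyone who worked, including part-time for economic reasons, counts as employed).
Unemployed = 14.29 million.
Labor force = 209.71 + 14.29 = 224.00 million.
Not in labor force = 103.63 + 3.48 = 107.11 million (those not working and not actively searching are outside the labor force — including those who want a job but have given up searching).
Civilian working-age population = 224.00 + 107.11 = 331.11 million.
Unemployment rate = 14.29 / 224.00 = 6.38%.
Labor force participation rate = 224.00 / 331.11 = 67.65%.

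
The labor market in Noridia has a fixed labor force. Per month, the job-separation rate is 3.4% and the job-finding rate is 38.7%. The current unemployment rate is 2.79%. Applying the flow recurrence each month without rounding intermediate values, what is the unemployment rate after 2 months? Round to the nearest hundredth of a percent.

With a fixed labor force, u_{t+1} = u_t + s·(1−u_t) − f·u_t = u_t·(1−s−f) + s.
Here 1−s−f = 0.579 and s = 0.034.
u_1 = 0.027900 × 0.579 + 0.034 = 0.050154.
u_2 = 0.050154 × 0.579 + 0.034 = 0.063039.

Unemployment rate after two months ≈ 6.30%.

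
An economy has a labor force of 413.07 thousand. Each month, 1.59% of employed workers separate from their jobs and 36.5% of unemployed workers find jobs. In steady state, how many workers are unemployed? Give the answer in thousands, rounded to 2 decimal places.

Steady-state unemployment rate u* = s/(s+f) = 1.59/(1.59+36.5) = 0.041743.
Unemployed = u* × labor force = 0.041743 × 413.07 ≈ 17.24 thousand.

About 17.24 thousand are unemployed in steady state.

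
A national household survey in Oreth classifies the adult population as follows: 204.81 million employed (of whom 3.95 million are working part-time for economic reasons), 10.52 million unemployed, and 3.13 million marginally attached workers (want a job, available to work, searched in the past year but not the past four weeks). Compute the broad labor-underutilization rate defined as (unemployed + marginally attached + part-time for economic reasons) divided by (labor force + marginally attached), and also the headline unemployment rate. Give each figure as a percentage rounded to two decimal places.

Broad underutilization rate ≈ 8.06%; headline unemployment rate ≈ 4.89%.

Labor force = 204.81 + 10.52 = 215.33 million.
Numerator = 10.52 + 3.13 + 3.95 = 17.60 million.
Denominator = 215.33 + 3.13 = 218.46 million.
Broad rate = 17.60 / 218.46 = 8.06%.
Headline unemployment rate = 10.52 / 215.33 = 4.89%.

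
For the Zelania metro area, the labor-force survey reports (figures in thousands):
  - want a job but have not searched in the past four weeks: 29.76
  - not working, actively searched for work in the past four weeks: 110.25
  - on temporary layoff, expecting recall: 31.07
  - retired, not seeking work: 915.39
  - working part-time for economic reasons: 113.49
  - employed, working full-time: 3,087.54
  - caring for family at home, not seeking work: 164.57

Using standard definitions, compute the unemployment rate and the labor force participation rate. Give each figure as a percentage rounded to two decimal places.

Employed = 113.49 + 3,087.54 = 3,201.03 thousand (anyone who worked, including part-time for economic reasons, counts as employed).
Unemployed = 110.25 + 31.07 = 141.32 thousand (jobless and actively searching, or on temporary layoff).
Labor force = 3,201.03 + 141.32 = 3,342.35 thousand.
Not in labor force = 29.76 + 915.39 + 164.57 = 1,109.72 thousand (those not working and not actively searching are outside the labor force — including those who want a job but have given up searching).
Civilian working-age population = 3,342.35 + 1,109.72 = 4,452.07 thousand.
Unemployment rate = 141.32 / 3,342.35 = 4.23%.
Labor force participation rate = 3,342.35 / 4,452.07 = 75.07%.

Unemployment rate ≈ 4.23%; labor force participation rate ≈ 75.07%.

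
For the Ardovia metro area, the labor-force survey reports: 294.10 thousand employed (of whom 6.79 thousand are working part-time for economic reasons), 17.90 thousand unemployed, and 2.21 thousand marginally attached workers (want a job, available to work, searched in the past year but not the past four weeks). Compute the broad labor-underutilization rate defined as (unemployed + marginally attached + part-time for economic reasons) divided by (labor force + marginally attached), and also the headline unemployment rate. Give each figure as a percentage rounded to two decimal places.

Labor force = 294.10 + 17.90 = 312.00 thousand.
Numerator = 17.90 + 2.21 + 6.79 = 26.90 thousand.
Denominator = 312.00 + 2.21 = 314.21 thousand.
Broad rate = 26.90 / 314.21 = 8.56%.
Headline unemployment rate = 17.90 / 312.00 = 5.74%.

Broad underutilization rate ≈ 8.56%; headline unemployment rate ≈ 5.74%.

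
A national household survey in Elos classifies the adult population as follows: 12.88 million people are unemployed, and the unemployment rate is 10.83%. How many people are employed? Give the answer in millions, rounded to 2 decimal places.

Labor force = U / u = 12.88 / 0.1083 ≈ 118.93 million.
Employed = labor force − unemployed = 118.93 − 12.88 = 106.05 million.

About 106.05 million are employed.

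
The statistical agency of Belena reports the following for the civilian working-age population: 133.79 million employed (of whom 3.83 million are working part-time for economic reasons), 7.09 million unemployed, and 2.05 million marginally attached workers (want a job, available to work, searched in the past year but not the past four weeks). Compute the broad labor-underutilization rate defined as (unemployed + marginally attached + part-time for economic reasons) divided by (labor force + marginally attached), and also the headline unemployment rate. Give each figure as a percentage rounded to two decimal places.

Labor force = 133.79 + 7.09 = 140.88 million.
Numerator = 7.09 + 2.05 + 3.83 = 12.97 million.
Denominator = 140.88 + 2.05 = 142.93 million.
Broad rate = 12.97 / 142.93 = 9.07%.
Headline unemployment rate = 7.09 / 140.88 = 5.03%.

Broad underutilization rate ≈ 9.07%; headline unemployment rate ≈ 5.03%.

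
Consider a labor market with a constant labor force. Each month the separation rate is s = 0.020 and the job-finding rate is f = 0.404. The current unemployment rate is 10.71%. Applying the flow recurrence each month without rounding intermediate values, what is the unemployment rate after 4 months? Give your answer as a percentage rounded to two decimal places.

With a fixed labor force, u_{t+1} = u_t + s·(1−u_t) − f·u_t = u_t·(1−s−f) + s.
Here 1−s−f = 0.576 and s = 0.020.
u_1 = 0.107100 × 0.576 + 0.020 = 0.081690.
u_2 = 0.081690 × 0.576 + 0.020 = 0.067053.
u_3 = 0.067053 × 0.576 + 0.020 = 0.058623.
u_4 = 0.058623 × 0.576 + 0.020 = 0.053767.

Unemployment rate after four months ≈ 5.38%.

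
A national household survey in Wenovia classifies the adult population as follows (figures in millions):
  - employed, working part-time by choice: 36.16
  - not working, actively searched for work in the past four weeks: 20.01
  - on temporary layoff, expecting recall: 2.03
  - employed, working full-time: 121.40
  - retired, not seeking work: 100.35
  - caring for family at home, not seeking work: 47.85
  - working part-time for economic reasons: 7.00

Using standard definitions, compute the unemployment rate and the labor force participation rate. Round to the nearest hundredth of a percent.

Employed = 36.16 + 121.40 + 7.00 = 164.56 million (anyone who worked, including part-time for economic reasons, counts as employed).
Unemployed = 20.01 + 2.03 = 22.04 million (jobless and actively searching, or on temporary layoff).
Labor force = 164.56 + 22.04 = 186.60 million.
Not in labor force = 100.35 + 47.85 = 148.20 million (those not working and not actively searching are outside the labor force).
Civilian working-age population = 186.60 + 148.20 = 334.80 million.
Unemployment rate = 22.04 / 186.60 = 11.81%.
Labor force participation rate = 186.60 / 334.80 = 55.73%.

Unemployment rate ≈ 11.81%; labor force participation rate ≈ 55.73%.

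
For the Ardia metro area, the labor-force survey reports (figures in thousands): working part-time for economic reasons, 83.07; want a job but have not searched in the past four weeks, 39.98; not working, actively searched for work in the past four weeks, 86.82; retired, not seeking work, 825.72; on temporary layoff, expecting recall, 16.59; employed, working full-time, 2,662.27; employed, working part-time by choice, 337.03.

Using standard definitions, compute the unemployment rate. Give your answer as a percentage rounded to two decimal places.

Unemployment rate ≈ 3.25%.

Employed = 83.07 + 2,662.27 + 337.03 = 3,082.37 thousand (anyone who worked, including part-time for economic reasons, counts as employed).
Unemployed = 86.82 + 16.59 = 103.41 thousand (jobless and actively searching, or on temporary layoff).
Labor force = 3,082.37 + 103.41 = 3,185.78 thousand.
Unemployment rate = 103.41 / 3,185.78 = 3.25%.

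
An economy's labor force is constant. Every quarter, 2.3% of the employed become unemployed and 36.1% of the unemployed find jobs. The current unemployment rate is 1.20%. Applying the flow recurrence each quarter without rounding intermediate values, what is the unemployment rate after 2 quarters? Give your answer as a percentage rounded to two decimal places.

With a fixed labor force, u_{t+1} = u_t + s·(1−u_t) − f·u_t = u_t·(1−s−f) + s.
Here 1−s−f = 0.616 and s = 0.023.
u_1 = 0.012000 × 0.616 + 0.023 = 0.030392.
u_2 = 0.030392 × 0.616 + 0.023 = 0.041721.

Unemployment rate after two quarters ≈ 4.17%.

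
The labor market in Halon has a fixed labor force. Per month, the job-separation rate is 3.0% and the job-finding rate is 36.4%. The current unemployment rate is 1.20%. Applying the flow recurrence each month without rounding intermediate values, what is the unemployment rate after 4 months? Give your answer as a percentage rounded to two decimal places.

With a fixed labor force, u_{t+1} = u_t + s·(1−u_t) − f·u_t = u_t·(1−s−f) + s.
Here 1−s−f = 0.606 and s = 0.030.
u_1 = 0.012000 × 0.606 + 0.030 = 0.037272.
u_2 = 0.037272 × 0.606 + 0.030 = 0.052587.
u_3 = 0.052587 × 0.606 + 0.030 = 0.061868.
u_4 = 0.061868 × 0.606 + 0.030 = 0.067492.

Unemployment rate after four months ≈ 6.75%.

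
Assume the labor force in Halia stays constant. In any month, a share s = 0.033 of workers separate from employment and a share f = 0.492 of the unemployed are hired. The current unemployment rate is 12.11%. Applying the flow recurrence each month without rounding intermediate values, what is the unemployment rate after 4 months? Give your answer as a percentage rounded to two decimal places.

With a fixed labor force, u_{t+1} = u_t + s·(1−u_t) − f·u_t = u_t·(1−s−f) + s.
Here 1−s−f = 0.475 and s = 0.033.
u_1 = 0.121100 × 0.475 + 0.033 = 0.090523.
u_2 = 0.090523 × 0.475 + 0.033 = 0.075998.
u_3 = 0.075998 × 0.475 + 0.033 = 0.069099.
u_4 = 0.069099 × 0.475 + 0.033 = 0.065822.

Unemployment rate after four months ≈ 6.58%.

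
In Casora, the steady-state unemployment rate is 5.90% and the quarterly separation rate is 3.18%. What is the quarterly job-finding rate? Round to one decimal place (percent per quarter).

Job-finding rate ≈ 50.7% per quarter.

From u* = s/(s+f): f = s·(1−u)/u.
f = 3.18 × (1 − 0.0590) / 0.0590 = 2.9924 / 0.0590 ≈ 50.7% per quarter.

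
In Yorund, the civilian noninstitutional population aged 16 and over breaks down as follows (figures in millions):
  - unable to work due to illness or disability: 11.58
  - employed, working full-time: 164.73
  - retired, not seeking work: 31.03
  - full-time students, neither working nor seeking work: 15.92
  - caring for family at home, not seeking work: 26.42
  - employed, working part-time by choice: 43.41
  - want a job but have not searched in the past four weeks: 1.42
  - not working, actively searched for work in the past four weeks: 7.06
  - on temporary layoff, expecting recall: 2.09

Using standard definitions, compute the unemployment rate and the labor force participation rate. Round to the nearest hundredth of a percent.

Employed = 164.73 + 43.41 = 208.14 million.
Unemployed = 7.06 + 2.09 = 9.15 million (jobless and actively searching, or on temporary layoff).
Labor force = 208.14 + 9.15 = 217.29 million.
Not in labor force = 11.58 + 31.03 + 15.92 + 26.42 + 1.42 = 86.37 million (those not working and not actively searching are outside the labor force — including those who want a job but have given up searching).
Civilian working-age population = 217.29 + 86.37 = 303.66 million.
Unemployment rate = 9.15 / 217.29 = 4.21%.
Labor force participation rate = 217.29 / 303.66 = 71.56%.

Unemployment rate ≈ 4.21%; labor force participation rate ≈ 71.56%.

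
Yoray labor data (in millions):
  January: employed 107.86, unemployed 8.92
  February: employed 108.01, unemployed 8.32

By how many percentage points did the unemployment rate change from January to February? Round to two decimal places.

The unemployment rate changed by −0.49 percentage points.

January: labor force = 107.86 + 8.92 = 116.78; u = 8.92/116.78 = 7.64%.
February: labor force = 108.01 + 8.32 = 116.33; u = 8.32/116.33 = 7.15%.
Change = 7.15% − 7.64% = −0.49 pp.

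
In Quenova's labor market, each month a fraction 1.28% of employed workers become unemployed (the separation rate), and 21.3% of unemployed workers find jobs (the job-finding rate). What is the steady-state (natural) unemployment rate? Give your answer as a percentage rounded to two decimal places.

Steady-state unemployment rate ≈ 5.67%.

At steady state the flows balance: s·E = f·U, so U/(E+U) = s/(s+f).
u* = 1.28 / (1.28 + 21.3) = 1.28 / 22.58 = 5.67%.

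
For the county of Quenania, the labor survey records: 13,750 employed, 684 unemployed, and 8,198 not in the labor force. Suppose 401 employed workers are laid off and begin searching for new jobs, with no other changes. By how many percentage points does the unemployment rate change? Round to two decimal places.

The unemployment rate changes by +2.78 percentage points.

Initially, labor force = 13,750 + 684 = 14,434, so u = 684/14,434 = 4.74%.
After the change, employed falls and unemployed rises by 401; labor force unchanged → E = 13,349, U = 1,085, labor force = 14,434.
New unemployment rate = 1,085 / 14,434 = 7.52%.
Change = 7.52% − 4.74% = +2.78 percentage points.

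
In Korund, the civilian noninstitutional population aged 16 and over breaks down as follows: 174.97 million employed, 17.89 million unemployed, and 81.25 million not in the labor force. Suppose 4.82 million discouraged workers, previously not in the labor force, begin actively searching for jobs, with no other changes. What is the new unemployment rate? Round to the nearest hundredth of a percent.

New unemployment rate ≈ 11.49%.

Initially, labor force = 174.97 + 17.89 = 192.86 million, so u = 17.89/192.86 = 9.28%.
After the change, unemployed and labor force both rise by 4.82 → E = 174.97, U = 22.71, labor force = 197.68 million.
New unemployment rate = 22.71 / 197.68 = 11.49%.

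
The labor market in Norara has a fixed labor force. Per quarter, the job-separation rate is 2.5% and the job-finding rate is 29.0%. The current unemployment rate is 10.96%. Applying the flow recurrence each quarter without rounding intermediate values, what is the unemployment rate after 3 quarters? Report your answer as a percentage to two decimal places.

With a fixed labor force, u_{t+1} = u_t + s·(1−u_t) − f·u_t = u_t·(1−s−f) + s.
Here 1−s−f = 0.685 and s = 0.025.
u_1 = 0.109600 × 0.685 + 0.025 = 0.100076.
u_2 = 0.100076 × 0.685 + 0.025 = 0.093552.
u_3 = 0.093552 × 0.685 + 0.025 = 0.089083.

Unemployment rate after three quarters ≈ 8.91%.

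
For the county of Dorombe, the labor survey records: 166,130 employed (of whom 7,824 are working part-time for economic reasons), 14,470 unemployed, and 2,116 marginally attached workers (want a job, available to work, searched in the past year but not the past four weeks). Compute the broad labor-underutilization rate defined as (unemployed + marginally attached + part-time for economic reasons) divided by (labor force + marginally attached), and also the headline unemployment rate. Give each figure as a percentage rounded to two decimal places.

Broad underutilization rate ≈ 13.36%; headline unemployment rate ≈ 8.01%.

Labor force = 166,130 + 14,470 = 180,600.
Numerator = 14,470 + 2,116 + 7,824 = 24,410.
Denominator = 180,600 + 2,116 = 182,716.
Broad rate = 24,410 / 182,716 = 13.36%.
Headline unemployment rate = 14,470 / 180,600 = 8.01%.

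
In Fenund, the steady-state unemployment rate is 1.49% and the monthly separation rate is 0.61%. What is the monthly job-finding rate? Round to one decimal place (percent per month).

Job-finding rate ≈ 40.3% per month.

From u* = s/(s+f): f = s·(1−u)/u.
f = 0.61 × (1 − 0.0149) / 0.0149 = 0.6009 / 0.0149 ≈ 40.3% per month.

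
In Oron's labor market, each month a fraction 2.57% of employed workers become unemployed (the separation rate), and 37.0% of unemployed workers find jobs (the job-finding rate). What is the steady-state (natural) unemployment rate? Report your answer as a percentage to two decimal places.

At steady state the flows balance: s·E = f·U, so U/(E+U) = s/(s+f).
u* = 2.57 / (2.57 + 37.0) = 2.57 / 39.57 = 6.49%.

Steady-state unemployment rate ≈ 6.49%.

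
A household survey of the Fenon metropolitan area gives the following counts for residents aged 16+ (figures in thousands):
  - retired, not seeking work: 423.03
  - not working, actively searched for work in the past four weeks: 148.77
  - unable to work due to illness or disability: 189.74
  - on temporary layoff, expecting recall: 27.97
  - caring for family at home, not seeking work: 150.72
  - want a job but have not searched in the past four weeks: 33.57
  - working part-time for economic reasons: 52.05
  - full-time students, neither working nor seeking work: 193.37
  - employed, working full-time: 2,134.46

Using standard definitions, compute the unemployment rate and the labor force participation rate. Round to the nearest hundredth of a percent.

Unemployment rate ≈ 7.48%; labor force participation rate ≈ 70.47%.

Employed = 52.05 + 2,134.46 = 2,186.51 thousand (anyone who worked, including part-time for economic reasons, counts as employed).
Unemployed = 148.77 + 27.97 = 176.74 thousand (jobless and actively searching, or on temporary layoff).
Labor force = 2,186.51 + 176.74 = 2,363.25 thousand.
Not in labor force = 423.03 + 189.74 + 150.72 + 33.57 + 193.37 = 990.43 thousand (those not working and not actively searching are outside the labor force — including those who want a job but have given up searching).
Civilian working-age population = 2,363.25 + 990.43 = 3,353.68 thousand.
Unemployment rate = 176.74 / 2,363.25 = 7.48%.
Labor force participation rate = 2,363.25 / 3,353.68 = 70.47%.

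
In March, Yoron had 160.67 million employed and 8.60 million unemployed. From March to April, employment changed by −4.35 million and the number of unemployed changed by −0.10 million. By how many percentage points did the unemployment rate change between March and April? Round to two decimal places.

The unemployment rate changed by +0.08 percentage points.

March: labor force = 160.67 + 8.60 = 169.27; u = 8.60/169.27 = 5.08%.
April: labor force = 156.32 + 8.50 = 164.82; u = 8.50/164.82 = 5.16%.
Change = 5.16% − 5.08% = +0.08 pp.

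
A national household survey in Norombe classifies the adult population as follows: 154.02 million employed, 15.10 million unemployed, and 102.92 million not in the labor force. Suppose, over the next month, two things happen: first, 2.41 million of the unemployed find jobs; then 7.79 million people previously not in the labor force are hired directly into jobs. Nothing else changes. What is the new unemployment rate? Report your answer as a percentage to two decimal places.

New unemployment rate ≈ 7.17%.

Initially, labor force = 154.02 + 15.10 = 169.12 million, so u = 15.10/169.12 = 8.93%.
After the first change, unemployed falls and employed rises by 2.41; labor force unchanged → E = 156.43, U = 12.69, labor force = 169.12 million.
After the second change, employed and labor force both rise by 7.79; unemployed unchanged → E = 164.22, U = 12.69, labor force = 176.91 million.
New unemployment rate = 12.69 / 176.91 = 7.17%.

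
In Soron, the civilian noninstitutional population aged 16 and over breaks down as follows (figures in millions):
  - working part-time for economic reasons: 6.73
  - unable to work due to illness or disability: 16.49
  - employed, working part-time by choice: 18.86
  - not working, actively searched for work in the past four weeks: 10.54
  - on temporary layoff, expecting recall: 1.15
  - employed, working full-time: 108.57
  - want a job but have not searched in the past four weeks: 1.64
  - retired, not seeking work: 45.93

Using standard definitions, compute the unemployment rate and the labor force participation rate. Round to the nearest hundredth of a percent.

Unemployment rate ≈ 8.02%; labor force participation rate ≈ 69.48%.

Employed = 6.73 + 18.86 + 108.57 = 134.16 million (anyone who worked, including part-time for economic reasons, counts as employed).
Unemployed = 10.54 + 1.15 = 11.69 million (jobless and actively searching, or on temporary layoff).
Labor force = 134.16 + 11.69 = 145.85 million.
Not in labor force = 16.49 + 1.64 + 45.93 = 64.06 million (those not working and not actively searching are outside the labor force — including those who want a job but have given up searching).
Civilian working-age population = 145.85 + 64.06 = 209.91 million.
Unemployment rate = 11.69 / 145.85 = 8.02%.
Labor force participation rate = 145.85 / 209.91 = 69.48%.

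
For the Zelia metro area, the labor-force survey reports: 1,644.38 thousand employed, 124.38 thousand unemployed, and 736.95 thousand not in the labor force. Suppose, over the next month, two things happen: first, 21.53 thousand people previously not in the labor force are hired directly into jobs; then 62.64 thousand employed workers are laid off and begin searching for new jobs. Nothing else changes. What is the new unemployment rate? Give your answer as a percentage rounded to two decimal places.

New unemployment rate ≈ 10.45%.

Initially, labor force = 1,644.38 + 124.38 = 1,768.76 thousand, so u = 124.38/1,768.76 = 7.03%.
After the first change, employed and labor force both rise by 21.53; unemployed unchanged → E = 1,665.91, U = 124.38, labor force = 1,790.29 thousand.
After the second change, employed falls and unemployed rises by 62.64; labor force unchanged → E = 1,603.27, U = 187.02, labor force = 1,790.29 thousand.
New unemployment rate = 187.02 / 1,790.29 = 10.45%.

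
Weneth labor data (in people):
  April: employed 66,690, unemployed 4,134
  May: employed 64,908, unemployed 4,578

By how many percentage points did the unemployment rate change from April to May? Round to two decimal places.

The unemployment rate changed by +0.75 percentage points.

April: labor force = 66,690 + 4,134 = 70,824; u = 4,134/70,824 = 5.84%.
May: labor force = 64,908 + 4,578 = 69,486; u = 4,578/69,486 = 6.59%.
Change = 6.59% − 5.84% = +0.75 pp.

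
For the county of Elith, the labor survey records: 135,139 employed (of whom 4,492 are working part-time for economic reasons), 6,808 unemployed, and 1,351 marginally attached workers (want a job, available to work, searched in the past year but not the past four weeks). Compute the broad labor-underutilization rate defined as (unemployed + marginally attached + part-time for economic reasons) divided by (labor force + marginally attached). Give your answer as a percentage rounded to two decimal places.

Broad underutilization rate ≈ 8.83%.

Labor force = 135,139 + 6,808 = 141,947.
Numerator = 6,808 + 1,351 + 4,492 = 12,651.
Denominator = 141,947 + 1,351 = 143,298.
Broad rate = 12,651 / 143,298 = 8.83%.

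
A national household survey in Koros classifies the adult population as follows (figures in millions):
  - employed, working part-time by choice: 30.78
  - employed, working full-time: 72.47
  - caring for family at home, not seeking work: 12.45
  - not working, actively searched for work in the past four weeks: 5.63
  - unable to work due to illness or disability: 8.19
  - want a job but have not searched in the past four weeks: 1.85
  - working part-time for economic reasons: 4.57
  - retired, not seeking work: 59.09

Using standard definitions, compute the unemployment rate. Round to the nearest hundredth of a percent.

Employed = 30.78 + 72.47 + 4.57 = 107.82 million (anyone who worked, including part-time for economic reasons, counts as employed).
Unemployed = 5.63 million.
Labor force = 107.82 + 5.63 = 113.45 million.
Unemployment rate = 5.63 / 113.45 = 4.96%.

Unemployment rate ≈ 4.96%.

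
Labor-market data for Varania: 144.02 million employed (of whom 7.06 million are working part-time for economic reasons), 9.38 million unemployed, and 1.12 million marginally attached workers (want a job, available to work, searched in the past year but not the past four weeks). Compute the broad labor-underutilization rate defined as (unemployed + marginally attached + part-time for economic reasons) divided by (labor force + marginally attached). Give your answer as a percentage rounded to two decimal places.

Broad underutilization rate ≈ 11.36%.

Labor force = 144.02 + 9.38 = 153.40 million.
Numerator = 9.38 + 1.12 + 7.06 = 17.56 million.
Denominator = 153.40 + 1.12 = 154.52 million.
Broad rate = 17.56 / 154.52 = 11.36%.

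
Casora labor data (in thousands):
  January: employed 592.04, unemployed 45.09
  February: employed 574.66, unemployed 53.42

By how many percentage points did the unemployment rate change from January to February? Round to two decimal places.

January: labor force = 592.04 + 45.09 = 637.13; u = 45.09/637.13 = 7.08%.
February: labor force = 574.66 + 53.42 = 628.08; u = 53.42/628.08 = 8.51%.
Change = 8.51% − 7.08% = +1.43 pp.

The unemployment rate changed by +1.43 percentage points.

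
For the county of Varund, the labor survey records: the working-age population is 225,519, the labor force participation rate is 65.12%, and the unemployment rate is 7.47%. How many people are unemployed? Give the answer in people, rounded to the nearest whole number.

About 10,970 are unemployed.

Labor force = 0.6512 × 225,519 = 146,858.
Unemployed = 0.0747 × 146,858 ≈ 10,970.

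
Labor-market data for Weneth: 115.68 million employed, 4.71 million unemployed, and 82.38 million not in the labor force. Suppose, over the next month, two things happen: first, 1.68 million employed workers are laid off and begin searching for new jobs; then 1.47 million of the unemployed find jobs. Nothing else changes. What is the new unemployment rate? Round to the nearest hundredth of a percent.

New unemployment rate ≈ 4.09%.

Initially, labor force = 115.68 + 4.71 = 120.39 million, so u = 4.71/120.39 = 3.91%.
After the first change, employed falls and unemployed rises by 1.68; labor force unchanged → E = 114.00, U = 6.39, labor force = 120.39 million.
After the second change, unemployed falls and employed rises by 1.47; labor force unchanged → E = 115.47, U = 4.92, labor force = 120.39 million.
New unemployment rate = 4.92 / 120.39 = 4.09%.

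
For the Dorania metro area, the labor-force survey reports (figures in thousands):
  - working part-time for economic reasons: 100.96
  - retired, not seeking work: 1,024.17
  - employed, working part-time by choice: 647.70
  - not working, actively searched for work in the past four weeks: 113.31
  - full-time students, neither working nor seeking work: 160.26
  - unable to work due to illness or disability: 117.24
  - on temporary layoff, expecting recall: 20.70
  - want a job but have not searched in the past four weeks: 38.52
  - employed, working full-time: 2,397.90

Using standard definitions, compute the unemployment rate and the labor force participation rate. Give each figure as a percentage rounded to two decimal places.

Unemployment rate ≈ 4.08%; labor force participation rate ≈ 71.00%.

Employed = 100.96 + 647.70 + 2,397.90 = 3,146.56 thousand (anyone who worked, including part-time for economic reasons, counts as employed).
Unemployed = 113.31 + 20.70 = 134.01 thousand (jobless and actively searching, or on temporary layoff).
Labor force = 3,146.56 + 134.01 = 3,280.57 thousand.
Not in labor force = 1,024.17 + 160.26 + 117.24 + 38.52 = 1,340.19 thousand (those not working and not actively searching are outside the labor force — including those who want a job but have given up searching).
Civilian working-age population = 3,280.57 + 1,340.19 = 4,620.76 thousand.
Unemployment rate = 134.01 / 3,280.57 = 4.08%.
Labor force participation rate = 3,280.57 / 4,620.76 = 71.00%.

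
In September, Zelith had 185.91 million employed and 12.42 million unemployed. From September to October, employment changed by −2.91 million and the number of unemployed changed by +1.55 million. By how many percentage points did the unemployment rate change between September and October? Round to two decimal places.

September: labor force = 185.91 + 12.42 = 198.33; u = 12.42/198.33 = 6.26%.
October: labor force = 183.00 + 13.97 = 196.97; u = 13.97/196.97 = 7.09%.
Change = 7.09% − 6.26% = +0.83 pp.

The unemployment rate changed by +0.83 percentage points.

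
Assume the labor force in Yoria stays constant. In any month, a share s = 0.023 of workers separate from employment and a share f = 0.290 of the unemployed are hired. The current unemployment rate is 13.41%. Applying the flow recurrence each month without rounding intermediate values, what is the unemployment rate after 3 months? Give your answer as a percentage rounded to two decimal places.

Unemployment rate after three months ≈ 9.31%.

With a fixed labor force, u_{t+1} = u_t + s·(1−u_t) − f·u_t = u_t·(1−s−f) + s.
Here 1−s−f = 0.687 and s = 0.023.
u_1 = 0.134100 × 0.687 + 0.023 = 0.115127.
u_2 = 0.115127 × 0.687 + 0.023 = 0.102092.
u_3 = 0.102092 × 0.687 + 0.023 = 0.093137.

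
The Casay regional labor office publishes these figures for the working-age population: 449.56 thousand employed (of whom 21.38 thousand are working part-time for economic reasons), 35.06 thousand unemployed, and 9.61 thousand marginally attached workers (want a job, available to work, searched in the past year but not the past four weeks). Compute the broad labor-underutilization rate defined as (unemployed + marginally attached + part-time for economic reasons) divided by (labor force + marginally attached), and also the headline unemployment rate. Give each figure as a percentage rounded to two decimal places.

Broad underutilization rate ≈ 13.36%; headline unemployment rate ≈ 7.23%.

Labor force = 449.56 + 35.06 = 484.62 thousand.
Numerator = 35.06 + 9.61 + 21.38 = 66.05 thousand.
Denominator = 484.62 + 9.61 = 494.23 thousand.
Broad rate = 66.05 / 494.23 = 13.36%.
Headline unemployment rate = 35.06 / 484.62 = 7.23%.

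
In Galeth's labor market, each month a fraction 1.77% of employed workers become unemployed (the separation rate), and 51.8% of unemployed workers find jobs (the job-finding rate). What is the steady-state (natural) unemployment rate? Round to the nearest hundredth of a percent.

Steady-state unemployment rate ≈ 3.30%.

At steady state the flows balance: s·E = f·U, so U/(E+U) = s/(s+f).
u* = 1.77 / (1.77 + 51.8) = 1.77 / 53.57 = 3.30%.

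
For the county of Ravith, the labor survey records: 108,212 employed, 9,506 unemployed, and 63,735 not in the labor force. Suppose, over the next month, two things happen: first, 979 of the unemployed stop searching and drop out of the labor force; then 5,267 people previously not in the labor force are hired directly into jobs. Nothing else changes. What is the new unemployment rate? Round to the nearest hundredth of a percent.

New unemployment rate ≈ 6.99%.

Initially, labor force = 108,212 + 9,506 = 117,718, so u = 9,506/117,718 = 8.08%.
After the first change, unemployed and labor force both fall by 979 → E = 108,212, U = 8,527, labor force = 116,739.
After the second change, employed and labor force both rise by 5,267; unemployed unchanged → E = 113,479, U = 8,527, labor force = 122,006.
New unemployment rate = 8,527 / 122,006 = 6.99%.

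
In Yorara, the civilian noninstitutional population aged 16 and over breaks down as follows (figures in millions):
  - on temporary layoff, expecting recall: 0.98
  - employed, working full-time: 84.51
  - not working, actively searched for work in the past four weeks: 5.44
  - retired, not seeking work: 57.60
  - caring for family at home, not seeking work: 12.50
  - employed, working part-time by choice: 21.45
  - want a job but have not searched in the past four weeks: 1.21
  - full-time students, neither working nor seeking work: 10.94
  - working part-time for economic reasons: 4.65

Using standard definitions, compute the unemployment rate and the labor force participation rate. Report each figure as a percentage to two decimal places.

Unemployment rate ≈ 5.49%; labor force participation rate ≈ 58.73%.

Employed = 84.51 + 21.45 + 4.65 = 110.61 million (anyone who worked, including part-time for economic reasons, counts as employed).
Unemployed = 0.98 + 5.44 = 6.42 million (jobless and actively searching, or on temporary layoff).
Labor force = 110.61 + 6.42 = 117.03 million.
Not in labor force = 57.60 + 12.50 + 1.21 + 10.94 = 82.25 million (those not working and not actively searching are outside the labor force — including those who want a job but have given up searching).
Civilian working-age population = 117.03 + 82.25 = 199.28 million.
Unemployment rate = 6.42 / 117.03 = 5.49%.
Labor force participation rate = 117.03 / 199.28 = 58.73%.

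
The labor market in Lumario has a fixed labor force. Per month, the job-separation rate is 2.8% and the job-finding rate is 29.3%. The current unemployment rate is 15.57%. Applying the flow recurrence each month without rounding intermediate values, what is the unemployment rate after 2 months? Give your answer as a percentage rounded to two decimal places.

With a fixed labor force, u_{t+1} = u_t + s·(1−u_t) − f·u_t = u_t·(1−s−f) + s.
Here 1−s−f = 0.679 and s = 0.028.
u_1 = 0.155700 × 0.679 + 0.028 = 0.133720.
u_2 = 0.133720 × 0.679 + 0.028 = 0.118796.

Unemployment rate after two months ≈ 11.88%.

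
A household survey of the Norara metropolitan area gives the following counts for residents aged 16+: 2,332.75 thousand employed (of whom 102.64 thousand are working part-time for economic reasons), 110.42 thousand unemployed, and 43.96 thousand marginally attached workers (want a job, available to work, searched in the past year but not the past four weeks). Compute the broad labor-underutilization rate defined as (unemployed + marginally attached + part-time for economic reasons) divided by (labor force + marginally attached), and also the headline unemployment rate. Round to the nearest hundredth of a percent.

Broad underutilization rate ≈ 10.33%; headline unemployment rate ≈ 4.52%.

Labor force = 2,332.75 + 110.42 = 2,443.17 thousand.
Numerator = 110.42 + 43.96 + 102.64 = 257.02 thousand.
Denominator = 2,443.17 + 43.96 = 2,487.13 thousand.
Broad rate = 257.02 / 2,487.13 = 10.33%.
Headline unemployment rate = 110.42 / 2,443.17 = 4.52%.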